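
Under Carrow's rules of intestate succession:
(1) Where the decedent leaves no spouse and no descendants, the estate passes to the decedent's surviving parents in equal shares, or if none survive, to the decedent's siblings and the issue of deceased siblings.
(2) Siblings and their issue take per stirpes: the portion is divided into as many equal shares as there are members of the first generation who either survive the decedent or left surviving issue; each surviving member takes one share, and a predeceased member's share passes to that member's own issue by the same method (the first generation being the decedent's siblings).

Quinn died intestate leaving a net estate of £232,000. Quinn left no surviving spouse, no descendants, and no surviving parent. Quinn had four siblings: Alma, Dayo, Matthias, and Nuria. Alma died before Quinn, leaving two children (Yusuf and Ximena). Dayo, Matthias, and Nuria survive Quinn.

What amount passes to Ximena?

The entire £232,000 passes to the siblings and their issue.
That amount (£232,000) is divided into 4 shares of £58,000: Dayo, Matthias, and Nuria each take £58,000; Alma's £58,000 share passes to Alma's issue.
Alma's share (£58,000) is divided into 2 shares of £29,000: Yusuf and Ximena each take £29,000.

Ximena receives £29,000.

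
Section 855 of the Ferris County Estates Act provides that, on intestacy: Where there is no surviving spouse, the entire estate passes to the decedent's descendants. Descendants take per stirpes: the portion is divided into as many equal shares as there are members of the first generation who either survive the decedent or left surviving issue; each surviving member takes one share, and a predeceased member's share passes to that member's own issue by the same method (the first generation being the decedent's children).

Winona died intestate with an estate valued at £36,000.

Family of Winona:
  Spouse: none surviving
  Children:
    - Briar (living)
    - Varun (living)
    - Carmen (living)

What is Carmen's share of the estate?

The entire £36,000 passes to the descendants.
That amount (£36,000) is divided into 3 shares of £12,000: Briar, Varun, and Carmen each take £12,000.

Carmen receives £12,000.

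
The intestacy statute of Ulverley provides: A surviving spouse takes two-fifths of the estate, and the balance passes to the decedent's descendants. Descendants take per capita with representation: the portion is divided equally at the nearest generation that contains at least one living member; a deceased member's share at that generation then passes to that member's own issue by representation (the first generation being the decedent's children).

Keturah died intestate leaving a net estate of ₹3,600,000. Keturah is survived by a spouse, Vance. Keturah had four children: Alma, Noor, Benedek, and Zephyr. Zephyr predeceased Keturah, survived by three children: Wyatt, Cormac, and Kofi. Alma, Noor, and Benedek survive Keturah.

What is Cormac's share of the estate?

Cormac receives ₹180,000.

Vance takes two-fifths of ₹3,600,000 = ₹1,440,000. The remaining ₹2,160,000 passes to the descendants.
The descendants' portion (₹2,160,000) is divided into 4 shares of ₹540,000: Alma, Noor, and Benedek each take ₹540,000; Zephyr's ₹540,000 share passes to Zephyr's issue.
Zephyr's share (₹540,000) is divided into 3 shares of ₹180,000: Wyatt, Cormac, and Kofi each take ₹180,000.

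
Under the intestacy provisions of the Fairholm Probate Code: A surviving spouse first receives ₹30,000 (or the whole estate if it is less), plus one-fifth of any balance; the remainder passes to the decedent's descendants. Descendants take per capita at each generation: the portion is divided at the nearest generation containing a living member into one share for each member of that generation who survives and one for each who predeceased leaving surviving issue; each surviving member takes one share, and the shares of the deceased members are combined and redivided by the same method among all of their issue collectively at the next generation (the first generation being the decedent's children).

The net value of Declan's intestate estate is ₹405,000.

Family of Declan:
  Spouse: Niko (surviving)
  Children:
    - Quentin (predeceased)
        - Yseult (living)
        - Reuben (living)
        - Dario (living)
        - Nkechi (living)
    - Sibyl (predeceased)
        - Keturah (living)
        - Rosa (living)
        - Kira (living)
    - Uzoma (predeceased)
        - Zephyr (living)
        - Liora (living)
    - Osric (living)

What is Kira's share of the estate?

Kira receives ₹25,000.

Niko first takes ₹30,000, leaving a balance of ₹375,000. Niko then takes one-fifth of the balance (₹75,000), for a total of ₹105,000. The remaining ₹300,000 passes to the descendants.
The descendants' portion (₹300,000) is divided at the children's generation into 4 shares of ₹75,000. Osric takes ₹75,000. The 3 shares of the deceased (Quentin, Sibyl, and Uzoma) are combined into a pool of ₹225,000.
That pool (₹225,000) is divided at the grandchildren's generation equally among Yseult, Reuben, Dario, Nkechi, Keturah, Rosa, Kira, Zephyr, and Liora: ₹25,000 each.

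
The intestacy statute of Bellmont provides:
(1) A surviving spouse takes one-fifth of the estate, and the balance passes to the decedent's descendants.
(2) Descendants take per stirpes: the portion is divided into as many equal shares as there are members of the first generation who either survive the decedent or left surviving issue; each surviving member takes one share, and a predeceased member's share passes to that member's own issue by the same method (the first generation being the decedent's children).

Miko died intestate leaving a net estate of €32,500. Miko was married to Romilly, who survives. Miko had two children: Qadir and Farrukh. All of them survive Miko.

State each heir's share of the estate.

Romilly: €6,500; Qadir: €13,000; Farrukh: €13,000

Romilly takes one-fifth of €32,500 = €6,500. The remaining €26,000 passes to the descendants.
The descendants' portion (€26,000) is divided into 2 shares of €13,000: Qadir and Farrukh each take €13,000.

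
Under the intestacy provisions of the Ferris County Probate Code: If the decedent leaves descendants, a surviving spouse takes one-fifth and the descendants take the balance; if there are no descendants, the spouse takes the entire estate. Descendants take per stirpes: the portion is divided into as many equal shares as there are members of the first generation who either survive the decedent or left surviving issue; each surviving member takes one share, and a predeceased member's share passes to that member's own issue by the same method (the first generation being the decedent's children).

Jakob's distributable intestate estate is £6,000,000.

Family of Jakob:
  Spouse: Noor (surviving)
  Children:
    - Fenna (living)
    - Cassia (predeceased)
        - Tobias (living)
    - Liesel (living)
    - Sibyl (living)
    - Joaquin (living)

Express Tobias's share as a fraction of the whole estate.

Tobias receives 4/25 of the estate.

Noor takes one-fifth of £6,000,000 = £1,200,000. The remaining £4,800,000 passes to the descendants.
The descendants' portion (£4,800,000) is divided into 5 shares of £960,000: Fenna, Liesel, Sibyl, and Joaquin each take £960,000; Cassia's £960,000 share passes to Cassia's issue.
Cassia's share (£960,000) passes entirely to Tobias.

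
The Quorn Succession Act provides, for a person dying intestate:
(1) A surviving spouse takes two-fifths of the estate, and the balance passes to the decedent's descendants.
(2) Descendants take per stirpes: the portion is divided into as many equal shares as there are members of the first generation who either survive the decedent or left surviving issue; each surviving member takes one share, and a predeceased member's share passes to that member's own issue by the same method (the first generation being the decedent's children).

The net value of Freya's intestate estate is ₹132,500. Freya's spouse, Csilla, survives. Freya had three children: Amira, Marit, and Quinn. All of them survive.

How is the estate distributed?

Csilla: ₹53,000; Amira: ₹26,500; Marit: ₹26,500; Quinn: ₹26,500

Csilla takes two-fifths of ₹132,500 = ₹53,000. The remaining ₹79,500 passes to the descendants.
The descendants' portion (₹79,500) is divided into 3 shares of ₹26,500: Amira, Marit, and Quinn each take ₹26,500.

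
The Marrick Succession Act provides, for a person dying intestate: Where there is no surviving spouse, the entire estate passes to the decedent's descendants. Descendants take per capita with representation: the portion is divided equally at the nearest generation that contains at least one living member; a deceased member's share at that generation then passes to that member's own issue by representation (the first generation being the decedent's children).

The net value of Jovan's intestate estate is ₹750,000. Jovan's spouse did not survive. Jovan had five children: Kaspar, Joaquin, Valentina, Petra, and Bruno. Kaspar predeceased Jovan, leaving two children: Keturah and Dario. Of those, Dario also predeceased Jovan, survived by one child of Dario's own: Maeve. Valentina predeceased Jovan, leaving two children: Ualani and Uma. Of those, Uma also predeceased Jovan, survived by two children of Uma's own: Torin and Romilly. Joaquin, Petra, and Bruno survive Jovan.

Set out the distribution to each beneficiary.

Keturah: ₹75,000; Maeve: ₹75,000; Joaquin: ₹150,000; Ualani: ₹75,000; Torin: ₹37,500; Romilly: ₹37,500; Petra: ₹150,000; Bruno: ₹150,000

The entire ₹750,000 passes to the descendants.
That amount (₹750,000) is divided into 5 shares of ₹150,000: Joaquin, Petra, and Bruno each take ₹150,000; Kaspar's ₹150,000 share passes to Kaspar's issue; Valentina's ₹150,000 share passes to Valentina's issue.
Kaspar's share (₹150,000) is divided into 2 shares of ₹75,000: Keturah takes ₹75,000; Dario's ₹75,000 share passes to Dario's issue.
Dario's share (₹75,000) passes entirely to Maeve.
Valentina's share (₹150,000) is divided into 2 shares of ₹75,000: Ualani takes ₹75,000; Uma's ₹75,000 share passes to Uma's issue.
Uma's share (₹75,000) is divided into 2 shares of ₹37,500: Torin and Romilly each take ₹37,500.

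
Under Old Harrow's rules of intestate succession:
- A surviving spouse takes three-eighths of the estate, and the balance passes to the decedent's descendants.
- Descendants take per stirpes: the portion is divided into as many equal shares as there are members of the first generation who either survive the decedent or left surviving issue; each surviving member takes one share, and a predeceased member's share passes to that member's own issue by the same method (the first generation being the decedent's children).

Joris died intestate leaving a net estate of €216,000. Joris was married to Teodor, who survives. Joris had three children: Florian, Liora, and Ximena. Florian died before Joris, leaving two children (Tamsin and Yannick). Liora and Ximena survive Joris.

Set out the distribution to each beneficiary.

Teodor: €81,000; Tamsin: €22,500; Yannick: €22,500; Liora: €45,000; Ximena: €45,000

Teodor takes three-eighths of €216,000 = €81,000. The remaining €135,000 passes to the descendants.
The descendants' portion (€135,000) is divided into 3 shares of €45,000: Liora and Ximena each take €45,000; Florian's €45,000 share passes to Florian's issue.
Florian's share (€45,000) is divided into 2 shares of €22,500: Tamsin and Yannick each take €22,500.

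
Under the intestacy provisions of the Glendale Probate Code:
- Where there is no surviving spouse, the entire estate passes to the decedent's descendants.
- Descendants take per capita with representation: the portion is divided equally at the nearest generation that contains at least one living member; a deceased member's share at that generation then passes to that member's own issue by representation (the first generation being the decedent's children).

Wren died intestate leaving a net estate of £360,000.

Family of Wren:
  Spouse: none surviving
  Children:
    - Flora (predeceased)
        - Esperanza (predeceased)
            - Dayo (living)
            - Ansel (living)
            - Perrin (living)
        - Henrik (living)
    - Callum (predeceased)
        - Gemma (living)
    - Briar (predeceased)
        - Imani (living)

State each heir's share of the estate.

The entire £360,000 passes to the descendants.
No child survives, so the initial division is made at the grandchildren's generation.
That amount (£360,000) is divided into 4 shares of £90,000: Henrik, Gemma, and Imani each take £90,000; Esperanza's £90,000 share passes to Esperanza's issue.
Esperanza's share (£90,000) is divided into 3 shares of £30,000: Dayo, Ansel, and Perrin each take £30,000.

Dayo: £30,000; Ansel: £30,000; Perrin: £30,000; Henrik: £90,000; Gemma: £90,000; Imani: £90,000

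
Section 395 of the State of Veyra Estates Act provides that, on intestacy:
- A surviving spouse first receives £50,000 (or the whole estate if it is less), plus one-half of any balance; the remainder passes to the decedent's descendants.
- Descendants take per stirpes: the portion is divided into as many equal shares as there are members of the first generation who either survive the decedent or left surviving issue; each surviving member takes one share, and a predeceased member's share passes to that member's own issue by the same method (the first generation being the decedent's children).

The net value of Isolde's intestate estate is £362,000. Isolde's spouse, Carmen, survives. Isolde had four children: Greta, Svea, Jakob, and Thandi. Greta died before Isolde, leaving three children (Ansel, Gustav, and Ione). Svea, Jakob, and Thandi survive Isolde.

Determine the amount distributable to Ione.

Carmen first takes £50,000, leaving a balance of £312,000. Carmen then takes one-half of the balance (£156,000), for a total of £206,000. The remaining £156,000 passes to the descendants.
The descendants' portion (£156,000) is divided into 4 shares of £39,000: Svea, Jakob, and Thandi each take £39,000; Greta's £39,000 share passes to Greta's issue.
Greta's share (£39,000) is divided into 3 shares of £13,000: Ansel, Gustav, and Ione each take £13,000.

Ione receives £13,000.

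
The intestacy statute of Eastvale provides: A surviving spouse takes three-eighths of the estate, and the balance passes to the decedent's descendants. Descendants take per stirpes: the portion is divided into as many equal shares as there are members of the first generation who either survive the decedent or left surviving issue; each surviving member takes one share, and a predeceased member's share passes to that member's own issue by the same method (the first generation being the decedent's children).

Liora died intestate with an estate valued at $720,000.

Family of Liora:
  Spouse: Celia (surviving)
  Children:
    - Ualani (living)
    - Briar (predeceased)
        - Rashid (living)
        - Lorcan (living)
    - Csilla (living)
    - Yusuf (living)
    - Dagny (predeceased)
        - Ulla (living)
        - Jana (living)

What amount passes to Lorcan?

Celia takes three-eighths of $720,000 = $270,000. The remaining $450,000 passes to the descendants.
The descendants' portion ($450,000) is divided into 5 shares of $90,000: Ualani, Csilla, and Yusuf each take $90,000; Briar's $90,000 share passes to Briar's issue; Dagny's $90,000 share passes to Dagny's issue.
Briar's share ($90,000) is divided into 2 shares of $45,000: Rashid and Lorcan each take $45,000.
Dagny's share ($90,000) is divided into 2 shares of $45,000: Ulla and Jana each take $45,000.

Lorcan receives $45,000.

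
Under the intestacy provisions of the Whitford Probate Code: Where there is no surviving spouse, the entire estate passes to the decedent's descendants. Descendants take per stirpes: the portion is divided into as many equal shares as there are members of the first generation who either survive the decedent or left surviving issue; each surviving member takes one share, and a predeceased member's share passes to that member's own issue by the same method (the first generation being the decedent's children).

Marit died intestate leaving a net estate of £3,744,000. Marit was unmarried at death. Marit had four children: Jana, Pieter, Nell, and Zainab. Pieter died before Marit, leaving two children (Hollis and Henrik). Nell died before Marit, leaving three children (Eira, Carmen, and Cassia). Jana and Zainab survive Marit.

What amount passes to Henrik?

Henrik receives £468,000.

The entire £3,744,000 passes to the descendants.
That amount (£3,744,000) is divided into 4 shares of £936,000: Jana and Zainab each take £936,000; Pieter's £936,000 share passes to Pieter's issue; Nell's £936,000 share passes to Nell's issue.
Pieter's share (£936,000) is divided into 2 shares of £468,000: Hollis and Henrik each take £468,000.
Nell's share (£936,000) is divided into 3 shares of £312,000: Eira, Carmen, and Cassia each take £312,000.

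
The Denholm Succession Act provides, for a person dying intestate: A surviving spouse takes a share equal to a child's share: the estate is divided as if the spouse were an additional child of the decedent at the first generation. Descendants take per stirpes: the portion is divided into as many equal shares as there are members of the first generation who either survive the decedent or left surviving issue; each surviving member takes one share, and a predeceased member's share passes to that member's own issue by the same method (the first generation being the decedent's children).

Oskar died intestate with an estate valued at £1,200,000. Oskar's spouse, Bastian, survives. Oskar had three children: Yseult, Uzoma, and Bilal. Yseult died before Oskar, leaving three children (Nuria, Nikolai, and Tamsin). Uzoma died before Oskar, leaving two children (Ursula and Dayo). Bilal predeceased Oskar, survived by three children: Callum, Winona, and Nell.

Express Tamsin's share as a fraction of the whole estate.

The spouse counts as an additional share at the children's level, so there are 4 primary shares of £300,000. Bastian takes one such share (£300,000).
The children's combined portion (£900,000) is divided into 3 shares of £300,000: Yseult's £300,000 share passes to Yseult's issue; Uzoma's £300,000 share passes to Uzoma's issue; Bilal's £300,000 share passes to Bilal's issue.
Yseult's share (£300,000) is divided into 3 shares of £100,000: Nuria, Nikolai, and Tamsin each take £100,000.
Uzoma's share (£300,000) is divided into 2 shares of £150,000: Ursula and Dayo each take £150,000.
Bilal's share (£300,000) is divided into 3 shares of £100,000: Callum, Winona, and Nell each take £100,000.

Tamsin receives 1/12 of the estate.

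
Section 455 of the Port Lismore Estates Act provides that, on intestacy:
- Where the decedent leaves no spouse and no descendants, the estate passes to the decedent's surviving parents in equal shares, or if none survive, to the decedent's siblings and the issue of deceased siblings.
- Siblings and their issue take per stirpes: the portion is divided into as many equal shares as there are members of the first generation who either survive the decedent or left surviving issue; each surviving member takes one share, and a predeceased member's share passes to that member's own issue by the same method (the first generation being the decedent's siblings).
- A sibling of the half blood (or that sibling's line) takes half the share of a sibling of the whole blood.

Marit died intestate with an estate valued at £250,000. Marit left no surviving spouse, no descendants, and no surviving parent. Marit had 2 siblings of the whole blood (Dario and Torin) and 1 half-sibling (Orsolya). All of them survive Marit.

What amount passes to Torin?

Torin receives £100,000.

The entire £250,000 passes to the siblings and their issue.
Counting each half-blood sibling's line as half a unit, there are 5/2 units in £250,000, so one unit is £100,000. Whole-blood lines (Dario and Torin) take £100,000 each; half-blood lines (Orsolya) take £50,000 each.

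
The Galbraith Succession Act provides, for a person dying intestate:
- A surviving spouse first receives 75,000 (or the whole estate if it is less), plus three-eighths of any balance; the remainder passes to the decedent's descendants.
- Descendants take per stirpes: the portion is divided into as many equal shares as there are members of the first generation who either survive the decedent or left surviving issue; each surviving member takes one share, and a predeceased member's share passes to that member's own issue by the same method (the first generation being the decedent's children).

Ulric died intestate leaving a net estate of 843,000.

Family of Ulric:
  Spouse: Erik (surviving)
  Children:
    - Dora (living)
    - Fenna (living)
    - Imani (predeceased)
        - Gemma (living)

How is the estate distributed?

Erik: 363,000; Dora: 160,000; Fenna: 160,000; Gemma: 160,000

Erik first takes 75,000, leaving a balance of 768,000. Erik then takes three-eighths of the balance (288,000), for a total of 363,000. The remaining 480,000 passes to the descendants.
The descendants' portion (480,000) is divided into 3 shares of 160,000: Dora and Fenna each take 160,000; Imani's 160,000 share passes to Imani's issue.
Imani's share (160,000) passes entirely to Gemma.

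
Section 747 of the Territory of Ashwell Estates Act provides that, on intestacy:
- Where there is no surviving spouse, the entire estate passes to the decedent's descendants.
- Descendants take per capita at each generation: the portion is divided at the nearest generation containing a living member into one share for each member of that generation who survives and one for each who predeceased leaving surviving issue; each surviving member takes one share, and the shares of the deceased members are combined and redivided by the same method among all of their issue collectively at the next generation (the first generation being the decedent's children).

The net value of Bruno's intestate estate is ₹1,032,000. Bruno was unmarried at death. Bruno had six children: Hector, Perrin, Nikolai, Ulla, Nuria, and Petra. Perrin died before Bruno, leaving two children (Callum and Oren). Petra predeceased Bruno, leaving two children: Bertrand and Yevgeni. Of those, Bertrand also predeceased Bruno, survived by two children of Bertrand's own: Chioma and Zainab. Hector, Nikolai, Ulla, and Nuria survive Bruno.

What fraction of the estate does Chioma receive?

Chioma receives 1/24 of the estate.

The entire ₹1,032,000 passes to the descendants.
That amount (₹1,032,000) is divided at the children's generation into 6 shares of ₹172,000. Hector, Nikolai, Ulla, and Nuria each take ₹172,000. The 2 shares of the deceased (Perrin and Petra) are combined into a pool of ₹344,000.
That pool (₹344,000) is divided at the grandchildren's generation into 4 shares of ₹86,000. Callum, Oren, and Yevgeni each take ₹86,000. The remaining share for the deceased Bertrand (₹86,000) is carried to the next generation.
That pool (₹86,000) is divided at the great-grandchildren's generation equally among Chioma and Zainab: ₹43,000 each.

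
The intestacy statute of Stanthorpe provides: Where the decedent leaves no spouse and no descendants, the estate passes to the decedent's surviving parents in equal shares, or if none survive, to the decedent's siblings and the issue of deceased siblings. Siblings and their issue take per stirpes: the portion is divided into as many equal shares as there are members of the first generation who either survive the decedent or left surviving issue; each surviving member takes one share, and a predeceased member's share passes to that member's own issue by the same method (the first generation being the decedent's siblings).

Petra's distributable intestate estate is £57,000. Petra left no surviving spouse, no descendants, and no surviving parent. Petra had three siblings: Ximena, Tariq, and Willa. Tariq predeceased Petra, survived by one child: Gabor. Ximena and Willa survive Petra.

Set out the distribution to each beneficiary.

The entire £57,000 passes to the siblings and their issue.
That amount (£57,000) is divided into 3 shares of £19,000: Ximena and Willa each take £19,000; Tariq's £19,000 share passes to Tariq's issue.
Tariq's share (£19,000) passes entirely to Gabor.

Ximena: £19,000; Gabor: £19,000; Willa: £19,000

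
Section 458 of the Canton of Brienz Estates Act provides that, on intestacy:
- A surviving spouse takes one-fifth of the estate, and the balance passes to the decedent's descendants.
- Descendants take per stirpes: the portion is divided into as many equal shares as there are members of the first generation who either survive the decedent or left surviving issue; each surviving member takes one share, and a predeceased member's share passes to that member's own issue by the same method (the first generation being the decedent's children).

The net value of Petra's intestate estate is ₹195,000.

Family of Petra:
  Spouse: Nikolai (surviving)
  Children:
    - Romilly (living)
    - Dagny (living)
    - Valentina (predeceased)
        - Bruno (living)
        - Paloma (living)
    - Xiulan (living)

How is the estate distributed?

Nikolai takes one-fifth of ₹195,000 = ₹39,000. The remaining ₹156,000 passes to the descendants.
The descendants' portion (₹156,000) is divided into 4 shares of ₹39,000: Romilly, Dagny, and Xiulan each take ₹39,000; Valentina's ₹39,000 share passes to Valentina's issue.
Valentina's share (₹39,000) is divided into 2 shares of ₹19,500: Bruno and Paloma each take ₹19,500.

Nikolai: ₹39,000; Romilly: ₹39,000; Dagny: ₹39,000; Bruno: ₹19,500; Paloma: ₹19,500; Xiulan: ₹39,000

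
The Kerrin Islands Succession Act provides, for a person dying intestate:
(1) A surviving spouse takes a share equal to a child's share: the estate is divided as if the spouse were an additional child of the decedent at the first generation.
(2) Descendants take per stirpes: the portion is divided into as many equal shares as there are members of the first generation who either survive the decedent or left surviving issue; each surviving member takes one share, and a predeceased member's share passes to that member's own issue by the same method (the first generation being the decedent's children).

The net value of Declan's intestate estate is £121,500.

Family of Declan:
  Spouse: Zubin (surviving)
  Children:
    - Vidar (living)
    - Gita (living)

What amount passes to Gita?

Gita receives £40,500.

The spouse counts as an additional share at the children's level, so there are 3 primary shares of £40,500. Zubin takes one such share (£40,500).
The children's combined portion (£81,000) is divided into 2 shares of £40,500: Vidar and Gita each take £40,500.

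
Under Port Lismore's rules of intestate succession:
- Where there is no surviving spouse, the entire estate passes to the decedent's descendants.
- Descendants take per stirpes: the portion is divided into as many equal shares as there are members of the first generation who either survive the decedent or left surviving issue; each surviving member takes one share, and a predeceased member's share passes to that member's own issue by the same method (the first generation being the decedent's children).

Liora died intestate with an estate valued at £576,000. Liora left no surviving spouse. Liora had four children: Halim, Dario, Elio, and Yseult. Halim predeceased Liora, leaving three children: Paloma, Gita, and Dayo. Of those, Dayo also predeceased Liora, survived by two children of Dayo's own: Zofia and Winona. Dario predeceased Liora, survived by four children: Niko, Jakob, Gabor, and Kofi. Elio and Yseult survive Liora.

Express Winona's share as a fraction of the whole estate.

The entire £576,000 passes to the descendants.
That amount (£576,000) is divided into 4 shares of £144,000: Elio and Yseult each take £144,000; Halim's £144,000 share passes to Halim's issue; Dario's £144,000 share passes to Dario's issue.
Halim's share (£144,000) is divided into 3 shares of £48,000: Paloma and Gita each take £48,000; Dayo's £48,000 share passes to Dayo's issue.
Dayo's share (£48,000) is divided into 2 shares of £24,000: Zofia and Winona each take £24,000.
Dario's share (£144,000) is divided into 4 shares of £36,000: Niko, Jakob, Gabor, and Kofi each take £36,000.

Winona receives 1/24 of the estate.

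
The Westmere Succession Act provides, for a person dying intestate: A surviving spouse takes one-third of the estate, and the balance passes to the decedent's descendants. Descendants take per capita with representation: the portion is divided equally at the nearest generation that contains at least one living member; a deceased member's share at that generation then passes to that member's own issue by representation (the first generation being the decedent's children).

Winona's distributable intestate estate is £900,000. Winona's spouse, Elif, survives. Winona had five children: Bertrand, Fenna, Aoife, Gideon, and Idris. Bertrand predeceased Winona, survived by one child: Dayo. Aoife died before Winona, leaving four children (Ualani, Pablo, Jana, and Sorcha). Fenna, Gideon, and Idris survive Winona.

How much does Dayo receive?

Dayo receives £120,000.

Elif takes one-third of £900,000 = £300,000. The remaining £600,000 passes to the descendants.
The descendants' portion (£600,000) is divided into 5 shares of £120,000: Fenna, Gideon, and Idris each take £120,000; Bertrand's £120,000 share passes to Bertrand's issue; Aoife's £120,000 share passes to Aoife's issue.
Bertrand's share (£120,000) passes entirely to Dayo.
Aoife's share (£120,000) is divided into 4 shares of £30,000: Ualani, Pablo, Jana, and Sorcha each take £30,000.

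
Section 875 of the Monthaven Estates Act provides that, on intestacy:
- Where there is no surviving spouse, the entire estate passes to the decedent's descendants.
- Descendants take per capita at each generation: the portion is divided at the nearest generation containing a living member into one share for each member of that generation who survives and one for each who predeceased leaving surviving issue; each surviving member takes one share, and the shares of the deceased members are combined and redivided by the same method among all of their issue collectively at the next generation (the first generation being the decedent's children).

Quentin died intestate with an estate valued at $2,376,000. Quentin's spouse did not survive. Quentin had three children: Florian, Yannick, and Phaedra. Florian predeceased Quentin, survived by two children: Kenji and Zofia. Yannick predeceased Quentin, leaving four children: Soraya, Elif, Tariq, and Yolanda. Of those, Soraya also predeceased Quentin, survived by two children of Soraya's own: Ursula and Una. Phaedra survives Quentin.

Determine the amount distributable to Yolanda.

Yolanda receives $264,000.

The entire $2,376,000 passes to the descendants.
That amount ($2,376,000) is divided at the children's generation into 3 shares of $792,000. Phaedra takes $792,000. The 2 shares of the deceased (Florian and Yannick) are combined into a pool of $1,584,000.
That pool ($1,584,000) is divided at the grandchildren's generation into 6 shares of $264,000. Kenji, Zofia, Elif, Tariq, and Yolanda each take $264,000. The remaining share for the deceased Soraya ($264,000) is carried to the next generation.
That pool ($264,000) is divided at the great-grandchildren's generation equally among Ursula and Una: $132,000 each.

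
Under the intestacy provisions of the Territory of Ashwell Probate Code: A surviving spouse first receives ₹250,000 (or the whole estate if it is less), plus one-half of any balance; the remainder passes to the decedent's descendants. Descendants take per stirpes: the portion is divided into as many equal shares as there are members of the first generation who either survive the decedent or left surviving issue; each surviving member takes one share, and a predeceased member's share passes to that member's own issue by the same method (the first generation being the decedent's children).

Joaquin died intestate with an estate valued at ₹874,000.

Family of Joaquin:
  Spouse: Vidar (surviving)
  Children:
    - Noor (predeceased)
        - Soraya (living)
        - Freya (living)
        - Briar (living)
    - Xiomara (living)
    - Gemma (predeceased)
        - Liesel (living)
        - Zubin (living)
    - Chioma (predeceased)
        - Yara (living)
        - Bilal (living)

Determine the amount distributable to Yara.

Yara receives ₹39,000.

Vidar first takes ₹250,000, leaving a balance of ₹624,000. Vidar then takes one-half of the balance (₹312,000), for a total of ₹562,000. The remaining ₹312,000 passes to the descendants.
The descendants' portion (₹312,000) is divided into 4 shares of ₹78,000: Xiomara takes ₹78,000; Noor's ₹78,000 share passes to Noor's issue; Gemma's ₹78,000 share passes to Gemma's issue; Chioma's ₹78,000 share passes to Chioma's issue.
Noor's share (₹78,000) is divided into 3 shares of ₹26,000: Soraya, Freya, and Briar each take ₹26,000.
Gemma's share (₹78,000) is divided into 2 shares of ₹39,000: Liesel and Zubin each take ₹39,000.
Chioma's share (₹78,000) is divided into 2 shares of ₹39,000: Yara and Bilal each take ₹39,000.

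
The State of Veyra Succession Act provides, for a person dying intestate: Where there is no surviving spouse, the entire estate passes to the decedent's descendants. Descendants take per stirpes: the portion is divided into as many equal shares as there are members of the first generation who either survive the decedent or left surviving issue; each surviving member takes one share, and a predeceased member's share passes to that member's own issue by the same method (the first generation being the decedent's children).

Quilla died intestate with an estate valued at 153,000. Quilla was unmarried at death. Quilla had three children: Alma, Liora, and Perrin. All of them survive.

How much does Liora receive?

Liora receives 51,000.

The entire 153,000 passes to the descendants.
That amount (153,000) is divided into 3 shares of 51,000: Alma, Liora, and Perrin each take 51,000.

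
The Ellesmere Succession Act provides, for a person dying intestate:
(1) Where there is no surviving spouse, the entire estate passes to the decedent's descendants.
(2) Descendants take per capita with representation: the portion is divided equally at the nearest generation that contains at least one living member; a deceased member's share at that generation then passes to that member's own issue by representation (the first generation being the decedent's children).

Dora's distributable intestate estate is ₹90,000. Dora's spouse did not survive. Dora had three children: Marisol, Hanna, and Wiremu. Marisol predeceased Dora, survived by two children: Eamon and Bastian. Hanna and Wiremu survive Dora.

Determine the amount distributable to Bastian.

The entire ₹90,000 passes to the descendants.
That amount (₹90,000) is divided into 3 shares of ₹30,000: Hanna and Wiremu each take ₹30,000; Marisol's ₹30,000 share passes to Marisol's issue.
Marisol's share (₹30,000) is divided into 2 shares of ₹15,000: Eamon and Bastian each take ₹15,000.

Bastian receives ₹15,000.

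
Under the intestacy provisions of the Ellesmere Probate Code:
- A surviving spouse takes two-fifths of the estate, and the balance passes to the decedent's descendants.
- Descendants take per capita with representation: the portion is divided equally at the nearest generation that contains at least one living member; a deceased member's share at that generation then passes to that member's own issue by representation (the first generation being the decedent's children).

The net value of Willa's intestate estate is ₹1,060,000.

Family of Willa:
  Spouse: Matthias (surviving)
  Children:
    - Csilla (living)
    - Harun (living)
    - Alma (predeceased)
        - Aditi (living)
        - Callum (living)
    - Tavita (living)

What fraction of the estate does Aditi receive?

Matthias takes two-fifths of ₹1,060,000 = ₹424,000. The remaining ₹636,000 passes to the descendants.
The descendants' portion (₹636,000) is divided into 4 shares of ₹159,000: Csilla, Harun, and Tavita each take ₹159,000; Alma's ₹159,000 share passes to Alma's issue.
Alma's share (₹159,000) is divided into 2 shares of ₹79,500: Aditi and Callum each take ₹79,500.

Aditi receives 3/40 of the estate.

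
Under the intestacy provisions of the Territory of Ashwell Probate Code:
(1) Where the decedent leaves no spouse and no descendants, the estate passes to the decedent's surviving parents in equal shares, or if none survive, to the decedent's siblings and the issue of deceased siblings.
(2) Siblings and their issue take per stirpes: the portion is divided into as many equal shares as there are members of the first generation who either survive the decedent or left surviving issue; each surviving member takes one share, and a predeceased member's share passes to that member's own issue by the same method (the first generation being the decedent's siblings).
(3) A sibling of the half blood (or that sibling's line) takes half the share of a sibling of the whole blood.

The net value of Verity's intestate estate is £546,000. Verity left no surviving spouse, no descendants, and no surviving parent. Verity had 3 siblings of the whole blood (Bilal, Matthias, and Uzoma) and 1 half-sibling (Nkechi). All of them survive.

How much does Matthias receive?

The entire £546,000 passes to the siblings and their issue.
Counting each half-blood sibling's line as half a unit, there are 7/2 units in £546,000, so one unit is £156,000. Whole-blood lines (Bilal, Matthias, and Uzoma) take £156,000 each; half-blood lines (Nkechi) take £78,000 each.

Matthias receives £156,000.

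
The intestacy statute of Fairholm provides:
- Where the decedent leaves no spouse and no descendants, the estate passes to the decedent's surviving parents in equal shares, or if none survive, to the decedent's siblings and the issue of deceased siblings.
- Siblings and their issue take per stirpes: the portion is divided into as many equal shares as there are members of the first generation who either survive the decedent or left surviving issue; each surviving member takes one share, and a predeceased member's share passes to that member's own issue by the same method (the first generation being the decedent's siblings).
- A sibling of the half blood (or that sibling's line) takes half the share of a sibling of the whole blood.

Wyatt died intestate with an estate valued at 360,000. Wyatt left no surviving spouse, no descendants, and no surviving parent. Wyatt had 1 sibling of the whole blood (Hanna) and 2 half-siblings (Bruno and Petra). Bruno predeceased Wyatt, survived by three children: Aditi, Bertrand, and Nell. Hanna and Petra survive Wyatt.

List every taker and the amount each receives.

The entire 360,000 passes to the siblings and their issue.
Counting each half-blood sibling's line as half a unit, there are 2 units in 360,000, so one unit is 180,000. Whole-blood lines (Hanna) take 180,000 each; half-blood lines (Bruno and Petra) take 90,000 each.
Bruno's share (90,000) is divided into 3 shares of 30,000: Aditi, Bertrand, and Nell each take 30,000.

Hanna: 180,000; Aditi: 30,000; Bertrand: 30,000; Nell: 30,000; Petra: 90,000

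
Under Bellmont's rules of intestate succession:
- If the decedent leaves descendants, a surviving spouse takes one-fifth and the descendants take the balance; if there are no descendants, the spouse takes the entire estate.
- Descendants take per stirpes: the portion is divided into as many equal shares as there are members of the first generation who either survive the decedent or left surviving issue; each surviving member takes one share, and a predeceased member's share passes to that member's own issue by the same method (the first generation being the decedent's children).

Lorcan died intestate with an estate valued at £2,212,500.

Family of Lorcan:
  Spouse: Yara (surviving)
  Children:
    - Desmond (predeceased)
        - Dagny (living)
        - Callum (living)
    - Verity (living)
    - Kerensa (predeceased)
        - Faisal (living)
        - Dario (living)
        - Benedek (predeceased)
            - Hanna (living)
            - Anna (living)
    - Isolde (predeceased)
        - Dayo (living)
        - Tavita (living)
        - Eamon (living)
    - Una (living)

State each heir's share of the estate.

Yara: £442,500; Dagny: £177,000; Callum: £177,000; Verity: £354,000; Faisal: £118,000; Dario: £118,000; Hanna: £59,000; Anna: £59,000; Dayo: £118,000; Tavita: £118,000; Eamon: £118,000; Una: £354,000

Yara takes one-fifth of £2,212,500 = £442,500. The remaining £1,770,000 passes to the descendants.
The descendants' portion (£1,770,000) is divided into 5 shares of £354,000: Verity and Una each take £354,000; Desmond's £354,000 share passes to Desmond's issue; Kerensa's £354,000 share passes to Kerensa's issue; Isolde's £354,000 share passes to Isolde's issue.
Desmond's share (£354,000) is divided into 2 shares of £177,000: Dagny and Callum each take £177,000.
Kerensa's share (£354,000) is divided into 3 shares of £118,000: Faisal and Dario each take £118,000; Benedek's £118,000 share passes to Benedek's issue.
Benedek's share (£118,000) is divided into 2 shares of £59,000: Hanna and Anna each take £59,000.
Isolde's share (£354,000) is divided into 3 shares of £118,000: Dayo, Tavita, and Eamon each take £118,000.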